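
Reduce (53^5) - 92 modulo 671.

(53)^5 ≡ 111 (mod 671)
111 - 92 = 19

19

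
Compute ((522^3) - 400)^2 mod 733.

161

(522)^3 ≡ 197 (mod 733)
197 - 400 = -203 ≡ 530 (mod 733)
(530)^2 ≡ 161 (mod 733)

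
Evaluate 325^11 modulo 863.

443

By square-and-multiply:
11 in binary is 1011, i.e. 11 = 8 + 2 + 1.
325^1 ≡ 325 (mod 863)
325^2 ≡ 325^2 = 105625 ≡ 339 (mod 863)
325^4 ≡ 339^2 = 114921 ≡ 142 (mod 863)
325^8 ≡ 142^2 = 20164 ≡ 315 (mod 863)
325^11 = 325^8 * 325^2 * 325^1 ≡ 315 * 339 * 325 (mod 863).
Accumulate the product:
315 * 339 = 106785 ≡ 636
636 * 325 = 206700 ≡ 443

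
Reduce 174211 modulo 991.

174211 = 175·991 + 786, so 174211 ≡ 786 (mod 991).

786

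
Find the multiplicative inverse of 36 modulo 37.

Run the extended Euclidean algorithm:
37 = 1×36 + 1
36 = 36×1 + 0
gcd(36, 37) = 1, so the inverse exists.
Bézout: 1 = 1×37 − 1×36.
So 36⁻¹ ≡ −1 ≡ 36 (mod 37).

36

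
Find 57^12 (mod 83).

12 in binary is 1100, i.e. 12 = 8 + 4.
57^1 ≡ 57 (mod 83)
57^2 ≡ 57^2 = 3249 ≡ 12 (mod 83)
57^4 ≡ 12^2 = 144 ≡ 61 (mod 83)
57^8 ≡ 61^2 = 3721 ≡ 69 (mod 83)
57^12 = 57^8 × 57^4 ≡ 69 × 61 (mod 83).
69 × 61 = 4209 ≡ 59 (mod 83).

59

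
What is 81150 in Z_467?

359

81150 = 173×467 + 359, so 81150 ≡ 359 (mod 467).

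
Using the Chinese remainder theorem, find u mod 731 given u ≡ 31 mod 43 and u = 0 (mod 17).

43⁻¹ mod 17: 43·2 ≡ 1 (mod 17), so 43⁻¹ ≡ 2.
u = 31 + 43·((0 − 31)·2 mod 17) = 31 + 43·6 = 289.

289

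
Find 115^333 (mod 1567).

By square-and-multiply:
333 in binary is 101001101, i.e. 333 = 256 + 64 + 8 + 4 + 1.
115^1 ≡ 115 (mod 1567)
115^2 ≡ 115^2 = 13225 ≡ 689 (mod 1567)
115^4 ≡ 689^2 = 474721 ≡ 1487 (mod 1567)
115^8 ≡ 1487^2 = 2211169 ≡ 132 (mod 1567)
115^16 ≡ 132^2 = 17424 ≡ 187 (mod 1567)
115^32 ≡ 187^2 = 34969 ≡ 495 (mod 1567)
115^64 ≡ 495^2 = 245025 ≡ 573 (mod 1567)
115^128 ≡ 573^2 = 328329 ≡ 826 (mod 1567)
115^256 ≡ 826^2 = 682276 ≡ 631 (mod 1567)
115^333 = 115^256 · 115^64 · 115^8 · 115^4 · 115^1 ≡ 631 · 573 · 132 · 1487 · 115 (mod 1567).
Accumulate the product:
631 · 573 = 361563 ≡ 1153
1153 · 132 = 152196 ≡ 197
197 · 1487 = 292939 ≡ 1477
1477 · 115 = 169855 ≡ 619

619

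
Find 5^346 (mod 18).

346 in binary is 101011010, i.e. 346 = 256 + 64 + 16 + 8 + 2.
5^1 ≡ 5 (mod 18)
5^2 ≡ 5^2 = 25 ≡ 7 (mod 18)
5^4 ≡ 7^2 = 49 ≡ 13 (mod 18)
5^8 ≡ 13^2 = 169 ≡ 7 (mod 18)
5^16 ≡ 7^2 = 49 ≡ 13 (mod 18)
5^32 ≡ 13^2 = 169 ≡ 7 (mod 18)
5^64 ≡ 7^2 = 49 ≡ 13 (mod 18)
5^128 ≡ 13^2 = 169 ≡ 7 (mod 18)
5^256 ≡ 7^2 = 49 ≡ 13 (mod 18)
5^346 = 5^256 · 5^64 · 5^16 · 5^8 · 5^2 ≡ 13 · 13 · 13 · 7 · 7 (mod 18).
Accumulate the product:
13 · 13 = 169 ≡ 7
7 · 13 = 91 ≡ 1
1 · 7 = 7
7 · 7 = 49 ≡ 13

13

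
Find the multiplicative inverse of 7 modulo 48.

7

Run the extended Euclidean algorithm:
48 = 6·7 + 6
7 = 1·6 + 1
6 = 6·1 + 0
gcd(7, 48) = 1, so the inverse exists.
Bézout: 1 = −1·48 + 7·7.
So 7⁻¹ ≡ 7 (mod 48).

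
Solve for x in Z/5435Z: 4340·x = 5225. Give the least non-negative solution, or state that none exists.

298

gcd(4340, 5435) = 5, and 5 | 5225, so solutions exist.
Divide through by 5: 868·x ≡ 1045 mod 1087.
868⁻¹ ≡ 407 (mod 1087).
x ≡ 407·1045 ≡ 298 (mod 1087).
The smallest non-negative solution is x = 298.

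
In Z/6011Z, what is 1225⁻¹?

6011 = 4*1225 + 1111
1225 = 1*1111 + 114
1111 = 9*114 + 85
114 = 1*85 + 29
85 = 2*29 + 27
29 = 1*27 + 2
27 = 13*2 + 1
2 = 2*1 + 0
gcd(1225, 6011) = 1, so the inverse exists.
Back-substitute for 1:
1 = 1*27 − 13*2
  = −13*29 + 14*27
  = 14*85 − 41*29
  = −41*114 + 55*85
  = 55*1111 − 536*114
  = −536*1225 + 591*1111
  = 591*6011 − 2900*1225
So 1225⁻¹ ≡ −2900 ≡ 3111 (mod 6011).

3111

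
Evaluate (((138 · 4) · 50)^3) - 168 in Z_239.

138 · 4 = 552 ≡ 74 (mod 239)
74 · 50 = 3700 ≡ 115 (mod 239)
(115)^3 ≡ 118 (mod 239)
118 - 168 = -50 ≡ 189 (mod 239)

189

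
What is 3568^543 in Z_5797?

3568^1 ≡ 3568 (mod 5797)
3568^2 ≡ 3568^2 = 12730624 ≡ 412 (mod 5797)
3568^4 ≡ 412^2 = 169744 ≡ 1631 (mod 5797)
3568^8 ≡ 1631^2 = 2660161 ≡ 5135 (mod 5797)
3568^16 ≡ 5135^2 = 26368225 ≡ 3469 (mod 5797)
3568^32 ≡ 3469^2 = 12033961 ≡ 5186 (mod 5797)
3568^64 ≡ 5186^2 = 26894596 ≡ 2313 (mod 5797)
3568^128 ≡ 2313^2 = 5349969 ≡ 5135 (mod 5797)
3568^256 ≡ 5135^2 = 26368225 ≡ 3469 (mod 5797)
3568^512 ≡ 3469^2 = 12033961 ≡ 5186 (mod 5797)
3568^543 = 3568^512 * 3568^16 * 3568^8 * 3568^4 * 3568^2 * 3568^1 ≡ 5186 * 3469 * 5135 * 1631 * 412 * 3568 (mod 5797).
Accumulate the product:
5186 * 3469 = 17990234 ≡ 2143
2143 * 5135 = 11004305 ≡ 1599
1599 * 1631 = 2607969 ≡ 5116
5116 * 412 = 2107792 ≡ 3481
3481 * 3568 = 12420208 ≡ 3034

3034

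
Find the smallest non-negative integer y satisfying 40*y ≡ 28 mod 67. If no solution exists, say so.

gcd(40, 67) = 1, so a unique solution mod 67 exists.
40⁻¹ ≡ 62 (mod 67).
y ≡ 62*28 ≡ 61 (mod 67).

61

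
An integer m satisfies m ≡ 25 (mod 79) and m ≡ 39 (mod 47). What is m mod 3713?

79⁻¹ mod 47: 79*25 ≡ 1 (mod 47), so 79⁻¹ ≡ 25.
m = 25 + 79*((39 − 25)*25 mod 47) = 25 + 79*21 = 1684.

1684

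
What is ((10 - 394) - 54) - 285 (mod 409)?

10 - 394 = -384 ≡ 25 (mod 409)
25 - 54 = -29 ≡ 380 (mod 409)
380 - 285 = 95

95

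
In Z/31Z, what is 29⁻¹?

15

31 = 1*29 + 2
29 = 14*2 + 1
2 = 2*1 + 0
gcd(29, 31) = 1, so the inverse exists.
Back-substitute for 1:
1 = 1*29 − 14*2
  = −14*31 + 15*29
So 29⁻¹ ≡ 15 (mod 31).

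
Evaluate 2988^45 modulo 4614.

4530

Compute successive squares:
45 in binary is 101101, i.e. 45 = 32 + 8 + 4 + 1.
2988^1 ≡ 2988 (mod 4614)
2988^2 ≡ 2988^2 = 8928144 ≡ 54 (mod 4614)
2988^4 ≡ 54^2 = 2916 (mod 4614)
2988^8 ≡ 2916^2 = 8503056 ≡ 4068 (mod 4614)
2988^16 ≡ 4068^2 = 16548624 ≡ 2820 (mod 4614)
2988^32 ≡ 2820^2 = 7952400 ≡ 2478 (mod 4614)
2988^45 = 2988^32 · 2988^8 · 2988^4 · 2988^1 ≡ 2478 · 4068 · 2916 · 2988 (mod 4614).
Accumulate the product:
2478 · 4068 = 10080504 ≡ 3528
3528 · 2916 = 10287648 ≡ 3042
3042 · 2988 = 9089496 ≡ 4530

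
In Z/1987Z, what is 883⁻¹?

1987 = 2*883 + 221
883 = 3*221 + 220
221 = 1*220 + 1
220 = 220*1 + 0
gcd(883, 1987) = 1, so the inverse exists.
Bézout: 1 = 4*1987 − 9*883.
So 883⁻¹ ≡ −9 ≡ 1978 (mod 1987).

1978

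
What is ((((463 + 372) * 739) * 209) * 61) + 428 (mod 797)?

664

463 + 372 = 835 ≡ 38 (mod 797)
38 * 739 = 28082 ≡ 187 (mod 797)
187 * 209 = 39083 ≡ 30 (mod 797)
30 * 61 = 1830 ≡ 236 (mod 797)
236 + 428 = 664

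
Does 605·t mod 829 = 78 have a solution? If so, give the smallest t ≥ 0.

614

gcd(605, 829) = 1, so a unique solution mod 829 exists.
605⁻¹ ≡ 433 (mod 829).
t ≡ 433·78 ≡ 614 (mod 829).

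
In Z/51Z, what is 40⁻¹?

51 = 1*40 + 11
40 = 3*11 + 7
11 = 1*7 + 4
7 = 1*4 + 3
4 = 1*3 + 1
3 = 3*1 + 0
gcd(40, 51) = 1, so the inverse exists.
Back-substitute for 1:
1 = 1*4 − 1*3
  = −1*7 + 2*4
  = 2*11 − 3*7
  = −3*40 + 11*11
  = 11*51 − 14*40
So 40⁻¹ ≡ −14 ≡ 37 (mod 51).

37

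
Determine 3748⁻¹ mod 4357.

3291

4357 = 1·3748 + 609
3748 = 6·609 + 94
609 = 6·94 + 45
94 = 2·45 + 4
45 = 11·4 + 1
4 = 4·1 + 0
gcd(3748, 4357) = 1, so the inverse exists.
Back-substitute for 1:
1 = 1·45 − 11·4
  = −11·94 + 23·45
  = 23·609 − 149·94
  = −149·3748 + 917·609
  = 917·4357 − 1066·3748
So 3748⁻¹ ≡ −1066 ≡ 3291 (mod 4357).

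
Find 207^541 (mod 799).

541 in binary is 1000011101, i.e. 541 = 512 + 16 + 8 + 4 + 1.
207^1 ≡ 207 (mod 799)
207^2 ≡ 207^2 = 42849 ≡ 502 (mod 799)
207^4 ≡ 502^2 = 252004 ≡ 319 (mod 799)
207^8 ≡ 319^2 = 101761 ≡ 288 (mod 799)
207^16 ≡ 288^2 = 82944 ≡ 647 (mod 799)
207^32 ≡ 647^2 = 418609 ≡ 732 (mod 799)
207^64 ≡ 732^2 = 535824 ≡ 494 (mod 799)
207^128 ≡ 494^2 = 244036 ≡ 341 (mod 799)
207^256 ≡ 341^2 = 116281 ≡ 426 (mod 799)
207^512 ≡ 426^2 = 181476 ≡ 103 (mod 799)
207^541 = 207^512 × 207^16 × 207^8 × 207^4 × 207^1 ≡ 103 × 647 × 288 × 319 × 207 (mod 799).
Accumulate the product:
103 × 647 = 66641 ≡ 324
324 × 288 = 93312 ≡ 628
628 × 319 = 200332 ≡ 582
582 × 207 = 120474 ≡ 624

624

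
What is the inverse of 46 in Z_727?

By the extended Euclidean algorithm:
727 = 15×46 + 37
46 = 1×37 + 9
37 = 4×9 + 1
9 = 9×1 + 0
gcd(46, 727) = 1, so the inverse exists.
Back-substitute for 1:
1 = 1×37 − 4×9
  = −4×46 + 5×37
  = 5×727 − 79×46
So 46⁻¹ ≡ −79 ≡ 648 (mod 727).

648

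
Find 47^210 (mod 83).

12

Using repeated squaring:
210 in binary is 11010010, i.e. 210 = 128 + 64 + 16 + 2.
47^1 ≡ 47 (mod 83)
47^2 ≡ 47^2 = 2209 ≡ 51 (mod 83)
47^4 ≡ 51^2 = 2601 ≡ 28 (mod 83)
47^8 ≡ 28^2 = 784 ≡ 37 (mod 83)
47^16 ≡ 37^2 = 1369 ≡ 41 (mod 83)
47^32 ≡ 41^2 = 1681 ≡ 21 (mod 83)
47^64 ≡ 21^2 = 441 ≡ 26 (mod 83)
47^128 ≡ 26^2 = 676 ≡ 12 (mod 83)
47^210 = 47^128 * 47^64 * 47^16 * 47^2 ≡ 12 * 26 * 41 * 51 (mod 83).
Accumulate the product:
12 * 26 = 312 ≡ 63
63 * 41 = 2583 ≡ 10
10 * 51 = 510 ≡ 12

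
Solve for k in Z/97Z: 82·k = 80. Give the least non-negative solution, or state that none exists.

27

gcd(82, 97) = 1, so a unique solution mod 97 exists.
82⁻¹ ≡ 84 (mod 97).
k ≡ 84·80 ≡ 27 (mod 97).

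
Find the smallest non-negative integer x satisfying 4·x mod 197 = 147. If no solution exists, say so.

86

gcd(4, 197) = 1, so a unique solution mod 197 exists.
4⁻¹ ≡ 148 (mod 197).
x ≡ 148·147 ≡ 86 (mod 197).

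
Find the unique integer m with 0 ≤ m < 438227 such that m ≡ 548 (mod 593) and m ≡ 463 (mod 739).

69929

593⁻¹ mod 739: 593*329 ≡ 1 (mod 739), so 593⁻¹ ≡ 329.
m = 548 + 593*((463 − 548)*329 mod 739) = 548 + 593*117 = 69929.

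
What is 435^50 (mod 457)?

349

435^1 ≡ 435 (mod 457)
435^2 ≡ 435^2 = 189225 ≡ 27 (mod 457)
435^4 ≡ 27^2 = 729 ≡ 272 (mod 457)
435^8 ≡ 272^2 = 73984 ≡ 407 (mod 457)
435^16 ≡ 407^2 = 165649 ≡ 215 (mod 457)
435^32 ≡ 215^2 = 46225 ≡ 68 (mod 457)
435^50 = 435^32 × 435^16 × 435^2 ≡ 68 × 215 × 27 (mod 457).
Accumulate the product:
68 × 215 = 14620 ≡ 453
453 × 27 = 12231 ≡ 349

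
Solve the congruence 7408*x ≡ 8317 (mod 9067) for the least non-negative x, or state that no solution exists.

gcd(7408, 9067) = 1, so a unique solution mod 9067 exists.
7408⁻¹ ≡ 8515 (mod 9067).
x ≡ 8515*8317 ≡ 5985 (mod 9067).

5985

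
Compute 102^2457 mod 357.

204

Using repeated squaring:
2457 in binary is 100110011001, i.e. 2457 = 2048 + 256 + 128 + 16 + 8 + 1.
102^1 ≡ 102 (mod 357)
102^2 ≡ 102^2 = 10404 ≡ 51 (mod 357)
102^4 ≡ 51^2 = 2601 ≡ 102 (mod 357)
102^8 ≡ 102^2 = 10404 ≡ 51 (mod 357)
102^16 ≡ 51^2 = 2601 ≡ 102 (mod 357)
102^32 ≡ 102^2 = 10404 ≡ 51 (mod 357)
102^64 ≡ 51^2 = 2601 ≡ 102 (mod 357)
102^128 ≡ 102^2 = 10404 ≡ 51 (mod 357)
102^256 ≡ 51^2 = 2601 ≡ 102 (mod 357)
102^512 ≡ 102^2 = 10404 ≡ 51 (mod 357)
102^1024 ≡ 51^2 = 2601 ≡ 102 (mod 357)
102^2048 ≡ 102^2 = 10404 ≡ 51 (mod 357)
102^2457 = 102^2048 × 102^256 × 102^128 × 102^16 × 102^8 × 102^1 ≡ 51 × 102 × 51 × 102 × 51 × 102 (mod 357).
Accumulate the product:
51 × 102 = 5202 ≡ 204
204 × 51 = 10404 ≡ 51
51 × 102 = 5202 ≡ 204
204 × 51 = 10404 ≡ 51
51 × 102 = 5202 ≡ 204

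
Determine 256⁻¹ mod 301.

301 = 1×256 + 45
256 = 5×45 + 31
45 = 1×31 + 14
31 = 2×14 + 3
14 = 4×3 + 2
3 = 1×2 + 1
2 = 2×1 + 0
gcd(256, 301) = 1, so the inverse exists.
Back-substitute for 1:
1 = 1×3 − 1×2
  = −1×14 + 5×3
  = 5×31 − 11×14
  = −11×45 + 16×31
  = 16×256 − 91×45
  = −91×301 + 107×256
So 256⁻¹ ≡ 107 (mod 301).

107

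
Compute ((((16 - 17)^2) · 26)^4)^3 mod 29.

16

16 - 17 = -1 ≡ 28 (mod 29)
(28)^2 ≡ 1 (mod 29)
1 · 26 = 26
(26)^4 ≡ 23 (mod 29)
(23)^3 ≡ 16 (mod 29)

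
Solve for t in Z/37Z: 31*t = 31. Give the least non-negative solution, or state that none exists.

gcd(31, 37) = 1, so a unique solution mod 37 exists.
31⁻¹ ≡ 6 (mod 37).
t ≡ 6*31 ≡ 1 (mod 37).

1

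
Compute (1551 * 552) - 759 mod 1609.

1014

1551 * 552 = 856152 ≡ 164 (mod 1609)
164 - 759 = -595 ≡ 1014 (mod 1609)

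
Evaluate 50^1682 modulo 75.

25

By square-and-multiply:
1682 in binary is 11010010010, i.e. 1682 = 1024 + 512 + 128 + 16 + 2.
50^1 ≡ 50 (mod 75)
50^2 ≡ 50^2 = 2500 ≡ 25 (mod 75)
50^4 ≡ 25^2 = 625 ≡ 25 (mod 75)
50^8 ≡ 25^2 = 625 ≡ 25 (mod 75)
50^16 ≡ 25^2 = 625 ≡ 25 (mod 75)
50^32 ≡ 25^2 = 625 ≡ 25 (mod 75)
50^64 ≡ 25^2 = 625 ≡ 25 (mod 75)
50^128 ≡ 25^2 = 625 ≡ 25 (mod 75)
50^256 ≡ 25^2 = 625 ≡ 25 (mod 75)
50^512 ≡ 25^2 = 625 ≡ 25 (mod 75)
50^1024 ≡ 25^2 = 625 ≡ 25 (mod 75)
50^1682 = 50^1024 × 50^512 × 50^128 × 50^16 × 50^2 ≡ 25 × 25 × 25 × 25 × 25 (mod 75).
Accumulate the product:
25 × 25 = 625 ≡ 25
25 × 25 = 625 ≡ 25
25 × 25 = 625 ≡ 25
25 × 25 = 625 ≡ 25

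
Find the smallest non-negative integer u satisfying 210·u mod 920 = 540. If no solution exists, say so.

gcd(210, 920) = 10, and 10 | 540, so solutions exist.
Divide through by 10: 21·u ≡ 54 (mod 92).
21⁻¹ ≡ 57 (mod 92).
u ≡ 57·54 ≡ 42 (mod 92).
The smallest non-negative solution is u = 42.

42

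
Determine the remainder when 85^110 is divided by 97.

64

By square-and-multiply:
110 in binary is 1101110, i.e. 110 = 64 + 32 + 8 + 4 + 2.
85^1 ≡ 85 (mod 97)
85^2 ≡ 85^2 = 7225 ≡ 47 (mod 97)
85^4 ≡ 47^2 = 2209 ≡ 75 (mod 97)
85^8 ≡ 75^2 = 5625 ≡ 96 (mod 97)
85^16 ≡ 96^2 = 9216 ≡ 1 (mod 97)
85^32 ≡ 1^2 = 1 (mod 97)
85^64 ≡ 1^2 = 1 (mod 97)
85^110 = 85^64 × 85^32 × 85^8 × 85^4 × 85^2 ≡ 1 × 1 × 96 × 75 × 47 (mod 97).
Accumulate the product:
1 × 1 = 1
1 × 96 = 96
96 × 75 = 7200 ≡ 22
22 × 47 = 1034 ≡ 64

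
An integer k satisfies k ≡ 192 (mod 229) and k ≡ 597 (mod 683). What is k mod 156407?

229⁻¹ mod 683: 229×513 ≡ 1 (mod 683), so 229⁻¹ ≡ 513.
k = 192 + 229×((597 − 192)×513 mod 683) = 192 + 229×133 = 30649.
Check: 30649 mod 229 = 192, 30649 mod 683 = 597. ✓

30649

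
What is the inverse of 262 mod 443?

Run the extended Euclidean algorithm:
443 = 1*262 + 181
262 = 1*181 + 81
181 = 2*81 + 19
81 = 4*19 + 5
19 = 3*5 + 4
5 = 1*4 + 1
4 = 4*1 + 0
gcd(262, 443) = 1, so the inverse exists.
Bézout: 1 = −55*443 + 93*262.
So 262⁻¹ ≡ 93 (mod 443).

93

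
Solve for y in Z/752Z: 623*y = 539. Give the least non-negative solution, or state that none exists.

gcd(623, 752) = 1, so a unique solution mod 752 exists.
623⁻¹ ≡ 239 (mod 752).
y ≡ 239*539 ≡ 229 (mod 752).

229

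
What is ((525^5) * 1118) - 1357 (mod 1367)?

(525)^5 ≡ 1025 (mod 1367)
1025 * 1118 = 1145950 ≡ 404 (mod 1367)
404 - 1357 = -953 ≡ 414 (mod 1367)

414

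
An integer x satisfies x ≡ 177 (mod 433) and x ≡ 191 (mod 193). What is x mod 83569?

28755

433⁻¹ mod 193: 433×115 ≡ 1 (mod 193), so 433⁻¹ ≡ 115.
x = 177 + 433×((191 − 177)×115 mod 193) = 177 + 433×66 = 28755.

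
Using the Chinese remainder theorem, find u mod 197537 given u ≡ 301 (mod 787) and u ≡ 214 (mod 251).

787⁻¹ mod 251: 787×96 ≡ 1 (mod 251), so 787⁻¹ ≡ 96.
u = 301 + 787×((214 − 301)×96 mod 251) = 301 + 787×182 = 143535.

143535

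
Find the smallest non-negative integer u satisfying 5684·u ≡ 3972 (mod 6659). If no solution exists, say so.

gcd(5684, 6659) = 1, so a unique solution mod 6659 exists.
5684⁻¹ ≡ 3169 (mod 6659).
u ≡ 3169·3972 ≡ 1758 (mod 6659).

1758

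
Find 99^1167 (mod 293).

By square-and-multiply:
1167 in binary is 10010001111, i.e. 1167 = 1024 + 128 + 8 + 4 + 2 + 1.
99^1 ≡ 99 (mod 293)
99^2 ≡ 99^2 = 9801 ≡ 132 (mod 293)
99^4 ≡ 132^2 = 17424 ≡ 137 (mod 293)
99^8 ≡ 137^2 = 18769 ≡ 17 (mod 293)
99^16 ≡ 17^2 = 289 (mod 293)
99^32 ≡ 289^2 = 83521 ≡ 16 (mod 293)
99^64 ≡ 16^2 = 256 (mod 293)
99^128 ≡ 256^2 = 65536 ≡ 197 (mod 293)
99^256 ≡ 197^2 = 38809 ≡ 133 (mod 293)
99^512 ≡ 133^2 = 17689 ≡ 109 (mod 293)
99^1024 ≡ 109^2 = 11881 ≡ 161 (mod 293)
99^1167 = 99^1024 * 99^128 * 99^8 * 99^4 * 99^2 * 99^1 ≡ 161 * 197 * 17 * 137 * 132 * 99 (mod 293).
Accumulate the product:
161 * 197 = 31717 ≡ 73
73 * 17 = 1241 ≡ 69
69 * 137 = 9453 ≡ 77
77 * 132 = 10164 ≡ 202
202 * 99 = 19998 ≡ 74

74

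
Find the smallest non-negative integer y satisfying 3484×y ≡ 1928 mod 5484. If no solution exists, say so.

1211

gcd(3484, 5484) = 4, and 4 | 1928, so solutions exist.
Divide through by 4: 871×y = 482 (mod 1371).
871⁻¹ ≡ 85 (mod 1371).
y ≡ 85×482 ≡ 1211 (mod 1371).
The smallest non-negative solution is y = 1211.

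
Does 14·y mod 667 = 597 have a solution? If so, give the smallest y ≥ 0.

gcd(14, 667) = 1, so a unique solution mod 667 exists.
14⁻¹ ≡ 143 (mod 667).
y ≡ 143·597 ≡ 662 (mod 667).

662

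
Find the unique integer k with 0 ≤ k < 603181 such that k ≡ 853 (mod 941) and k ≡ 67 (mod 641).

492996

941⁻¹ mod 641: 941*297 ≡ 1 (mod 641), so 941⁻¹ ≡ 297.
k = 853 + 941*((67 − 853)*297 mod 641) = 853 + 941*523 = 492996.
Check: 492996 mod 941 = 853, 492996 mod 641 = 67. ✓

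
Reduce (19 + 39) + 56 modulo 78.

36

19 + 39 = 58
58 + 56 = 114 ≡ 36 (mod 78)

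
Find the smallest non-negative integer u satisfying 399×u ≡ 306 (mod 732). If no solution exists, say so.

98

gcd(399, 732) = 3, and 3 | 306, so solutions exist.
Divide through by 3: 133×u mod 244 = 102.
133⁻¹ ≡ 233 (mod 244).
u ≡ 233×102 ≡ 98 (mod 244).
The smallest non-negative solution is u = 98.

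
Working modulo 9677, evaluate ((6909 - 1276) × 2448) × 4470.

6909 - 1276 = 5633
5633 × 2448 = 13789584 ≡ 9536 (mod 9677)
9536 × 4470 = 42625920 ≡ 8412 (mod 9677)

8412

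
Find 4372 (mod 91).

4

4372 = 48*91 + 4, so 4372 ≡ 4 (mod 91).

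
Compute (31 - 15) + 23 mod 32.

7

31 - 15 = 16
16 + 23 = 39 ≡ 7 (mod 32)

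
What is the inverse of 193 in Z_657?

Apply the Euclidean algorithm and back-substitute:
657 = 3·193 + 78
193 = 2·78 + 37
78 = 2·37 + 4
37 = 9·4 + 1
4 = 4·1 + 0
gcd(193, 657) = 1, so the inverse exists.
Bézout: 1 = −47·657 + 160·193.
So 193⁻¹ ≡ 160 (mod 657).

160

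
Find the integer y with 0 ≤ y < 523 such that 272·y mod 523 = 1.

25

By the extended Euclidean algorithm:
523 = 1·272 + 251
272 = 1·251 + 21
251 = 11·21 + 20
21 = 1·20 + 1
20 = 20·1 + 0
gcd(272, 523) = 1, so the inverse exists.
Bézout: 1 = −13·523 + 25·272.
So 272⁻¹ ≡ 25 (mod 523).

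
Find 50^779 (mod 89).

Compute successive squares:
779 in binary is 1100001011, i.e. 779 = 512 + 256 + 8 + 2 + 1.
50^1 ≡ 50 (mod 89)
50^2 ≡ 50^2 = 2500 ≡ 8 (mod 89)
50^4 ≡ 8^2 = 64 (mod 89)
50^8 ≡ 64^2 = 4096 ≡ 2 (mod 89)
50^16 ≡ 2^2 = 4 (mod 89)
50^32 ≡ 4^2 = 16 (mod 89)
50^64 ≡ 16^2 = 256 ≡ 78 (mod 89)
50^128 ≡ 78^2 = 6084 ≡ 32 (mod 89)
50^256 ≡ 32^2 = 1024 ≡ 45 (mod 89)
50^512 ≡ 45^2 = 2025 ≡ 67 (mod 89)
50^779 = 50^512 · 50^256 · 50^8 · 50^2 · 50^1 ≡ 67 · 45 · 2 · 8 · 50 (mod 89).
Accumulate the product:
67 · 45 = 3015 ≡ 78
78 · 2 = 156 ≡ 67
67 · 8 = 536 ≡ 2
2 · 50 = 100 ≡ 11

11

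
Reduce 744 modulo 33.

18

744 = 22*33 + 18, so 744 ≡ 18 (mod 33).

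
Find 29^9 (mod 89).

9 in binary is 1001, i.e. 9 = 8 + 1.
29^1 ≡ 29 (mod 89)
29^2 ≡ 29^2 = 841 ≡ 40 (mod 89)
29^4 ≡ 40^2 = 1600 ≡ 87 (mod 89)
29^8 ≡ 87^2 = 7569 ≡ 4 (mod 89)
29^9 = 29^8 × 29^1 ≡ 4 × 29 (mod 89).
4 × 29 = 116 ≡ 27 (mod 89).

27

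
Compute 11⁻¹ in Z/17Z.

Apply the Euclidean algorithm and back-substitute:
17 = 1·11 + 6
11 = 1·6 + 5
6 = 1·5 + 1
5 = 5·1 + 0
gcd(11, 17) = 1, so the inverse exists.
Bézout: 1 = 2·17 − 3·11.
So 11⁻¹ ≡ −3 ≡ 14 (mod 17).

14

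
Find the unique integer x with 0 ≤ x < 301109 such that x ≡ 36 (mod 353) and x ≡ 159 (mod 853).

353⁻¹ mod 853: 353*29 ≡ 1 (mod 853), so 353⁻¹ ≡ 29.
x = 36 + 353*((159 − 36)*29 mod 853) = 36 + 353*155 = 54751.
Check: 54751 mod 353 = 36, 54751 mod 853 = 159. ✓

54751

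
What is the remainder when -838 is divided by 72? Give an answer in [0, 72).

26

-838 = -12*72 + 26, so -838 ≡ 26 (mod 72).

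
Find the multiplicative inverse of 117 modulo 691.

189

Apply the Euclidean algorithm and back-substitute:
691 = 5×117 + 106
117 = 1×106 + 11
106 = 9×11 + 7
11 = 1×7 + 4
7 = 1×4 + 3
4 = 1×3 + 1
3 = 3×1 + 0
gcd(117, 691) = 1, so the inverse exists.
Back-substitute for 1:
1 = 1×4 − 1×3
  = −1×7 + 2×4
  = 2×11 − 3×7
  = −3×106 + 29×11
  = 29×117 − 32×106
  = −32×691 + 189×117
So 117⁻¹ ≡ 189 (mod 691).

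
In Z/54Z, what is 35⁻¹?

17

54 = 1·35 + 19
35 = 1·19 + 16
19 = 1·16 + 3
16 = 5·3 + 1
3 = 3·1 + 0
gcd(35, 54) = 1, so the inverse exists.
Back-substitute for 1:
1 = 1·16 − 5·3
  = −5·19 + 6·16
  = 6·35 − 11·19
  = −11·54 + 17·35
So 35⁻¹ ≡ 17 (mod 54).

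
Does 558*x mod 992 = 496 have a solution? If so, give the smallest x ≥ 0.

gcd(558, 992) = 62, and 62 | 496, so solutions exist.
Divide through by 62: 9*x = 8 (mod 16).
9⁻¹ ≡ 9 (mod 16).
x ≡ 9*8 ≡ 8 (mod 16).
The smallest non-negative solution is x = 8.

8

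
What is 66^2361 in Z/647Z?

2361 in binary is 100100111001, i.e. 2361 = 2048 + 256 + 32 + 16 + 8 + 1.
66^1 ≡ 66 (mod 647)
66^2 ≡ 66^2 = 4356 ≡ 474 (mod 647)
66^4 ≡ 474^2 = 224676 ≡ 167 (mod 647)
66^8 ≡ 167^2 = 27889 ≡ 68 (mod 647)
66^16 ≡ 68^2 = 4624 ≡ 95 (mod 647)
66^32 ≡ 95^2 = 9025 ≡ 614 (mod 647)
66^64 ≡ 614^2 = 376996 ≡ 442 (mod 647)
66^128 ≡ 442^2 = 195364 ≡ 617 (mod 647)
66^256 ≡ 617^2 = 380689 ≡ 253 (mod 647)
66^512 ≡ 253^2 = 64009 ≡ 603 (mod 647)
66^1024 ≡ 603^2 = 363609 ≡ 642 (mod 647)
66^2048 ≡ 642^2 = 412164 ≡ 25 (mod 647)
66^2361 = 66^2048 · 66^256 · 66^32 · 66^16 · 66^8 · 66^1 ≡ 25 · 253 · 614 · 95 · 68 · 66 (mod 647).
Accumulate the product:
25 · 253 = 6325 ≡ 502
502 · 614 = 308228 ≡ 256
256 · 95 = 24320 ≡ 381
381 · 68 = 25908 ≡ 28
28 · 66 = 1848 ≡ 554

554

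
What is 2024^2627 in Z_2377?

Compute successive squares:
2627 in binary is 101001000011, i.e. 2627 = 2048 + 512 + 64 + 2 + 1.
2024^1 ≡ 2024 (mod 2377)
2024^2 ≡ 2024^2 = 4096576 ≡ 1005 (mod 2377)
2024^4 ≡ 1005^2 = 1010025 ≡ 2177 (mod 2377)
2024^8 ≡ 2177^2 = 4739329 ≡ 1968 (mod 2377)
2024^16 ≡ 1968^2 = 3873024 ≡ 891 (mod 2377)
2024^32 ≡ 891^2 = 793881 ≡ 2340 (mod 2377)
2024^64 ≡ 2340^2 = 5475600 ≡ 1369 (mod 2377)
2024^128 ≡ 1369^2 = 1874161 ≡ 1085 (mod 2377)
2024^256 ≡ 1085^2 = 1177225 ≡ 610 (mod 2377)
2024^512 ≡ 610^2 = 372100 ≡ 1288 (mod 2377)
2024^1024 ≡ 1288^2 = 1658944 ≡ 2175 (mod 2377)
2024^2048 ≡ 2175^2 = 4730625 ≡ 395 (mod 2377)
2024^2627 = 2024^2048 · 2024^512 · 2024^64 · 2024^2 · 2024^1 ≡ 395 · 1288 · 1369 · 1005 · 2024 (mod 2377).
Accumulate the product:
395 · 1288 = 508760 ≡ 82
82 · 1369 = 112258 ≡ 539
539 · 1005 = 541695 ≡ 2116
2116 · 2024 = 4282784 ≡ 1807

1807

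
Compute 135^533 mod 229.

Using repeated squaring:
533 in binary is 1000010101, i.e. 533 = 512 + 16 + 4 + 1.
135^1 ≡ 135 (mod 229)
135^2 ≡ 135^2 = 18225 ≡ 134 (mod 229)
135^4 ≡ 134^2 = 17956 ≡ 94 (mod 229)
135^8 ≡ 94^2 = 8836 ≡ 134 (mod 229)
135^16 ≡ 134^2 = 17956 ≡ 94 (mod 229)
135^32 ≡ 94^2 = 8836 ≡ 134 (mod 229)
135^64 ≡ 134^2 = 17956 ≡ 94 (mod 229)
135^128 ≡ 94^2 = 8836 ≡ 134 (mod 229)
135^256 ≡ 134^2 = 17956 ≡ 94 (mod 229)
135^512 ≡ 94^2 = 8836 ≡ 134 (mod 229)
135^533 = 135^512 × 135^16 × 135^4 × 135^1 ≡ 134 × 94 × 94 × 135 (mod 229).
Accumulate the product:
134 × 94 = 12596 ≡ 1
1 × 94 = 94
94 × 135 = 12690 ≡ 95

95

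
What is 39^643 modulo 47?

By square-and-multiply:
643 in binary is 1010000011, i.e. 643 = 512 + 128 + 2 + 1.
39^1 ≡ 39 (mod 47)
39^2 ≡ 39^2 = 1521 ≡ 17 (mod 47)
39^4 ≡ 17^2 = 289 ≡ 7 (mod 47)
39^8 ≡ 7^2 = 49 ≡ 2 (mod 47)
39^16 ≡ 2^2 = 4 (mod 47)
39^32 ≡ 4^2 = 16 (mod 47)
39^64 ≡ 16^2 = 256 ≡ 21 (mod 47)
39^128 ≡ 21^2 = 441 ≡ 18 (mod 47)
39^256 ≡ 18^2 = 324 ≡ 42 (mod 47)
39^512 ≡ 42^2 = 1764 ≡ 25 (mod 47)
39^643 = 39^512 × 39^128 × 39^2 × 39^1 ≡ 25 × 18 × 17 × 39 (mod 47).
Accumulate the product:
25 × 18 = 450 ≡ 27
27 × 17 = 459 ≡ 36
36 × 39 = 1404 ≡ 41

41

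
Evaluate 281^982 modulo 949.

Compute successive squares:
982 in binary is 1111010110, i.e. 982 = 512 + 256 + 128 + 64 + 16 + 4 + 2.
281^1 ≡ 281 (mod 949)
281^2 ≡ 281^2 = 78961 ≡ 194 (mod 949)
281^4 ≡ 194^2 = 37636 ≡ 625 (mod 949)
281^8 ≡ 625^2 = 390625 ≡ 586 (mod 949)
281^16 ≡ 586^2 = 343396 ≡ 807 (mod 949)
281^32 ≡ 807^2 = 651249 ≡ 235 (mod 949)
281^64 ≡ 235^2 = 55225 ≡ 183 (mod 949)
281^128 ≡ 183^2 = 33489 ≡ 274 (mod 949)
281^256 ≡ 274^2 = 75076 ≡ 105 (mod 949)
281^512 ≡ 105^2 = 11025 ≡ 586 (mod 949)
281^982 = 281^512 × 281^256 × 281^128 × 281^64 × 281^16 × 281^4 × 281^2 ≡ 586 × 105 × 274 × 183 × 807 × 625 × 194 (mod 949).
Accumulate the product:
586 × 105 = 61530 ≡ 794
794 × 274 = 217556 ≡ 235
235 × 183 = 43005 ≡ 300
300 × 807 = 242100 ≡ 105
105 × 625 = 65625 ≡ 144
144 × 194 = 27936 ≡ 415

415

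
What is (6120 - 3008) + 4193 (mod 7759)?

7305

6120 - 3008 = 3112
3112 + 4193 = 7305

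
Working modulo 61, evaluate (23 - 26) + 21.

23 - 26 = -3 ≡ 58 (mod 61)
58 + 21 = 79 ≡ 18 (mod 61)

18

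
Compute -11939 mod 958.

-11939 = -13×958 + 515, so -11939 ≡ 515 (mod 958).

515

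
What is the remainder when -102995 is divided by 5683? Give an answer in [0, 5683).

4982

-102995 = -19·5683 + 4982, so -102995 ≡ 4982 (mod 5683).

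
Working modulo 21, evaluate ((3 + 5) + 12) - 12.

3 + 5 = 8
8 + 12 = 20
20 - 12 = 8

8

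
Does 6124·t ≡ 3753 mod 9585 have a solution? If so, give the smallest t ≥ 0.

5427

gcd(6124, 9585) = 1, so a unique solution mod 9585 exists.
6124⁻¹ ≡ 1069 (mod 9585).
t ≡ 1069·3753 ≡ 5427 (mod 9585).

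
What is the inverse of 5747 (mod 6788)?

Apply the Euclidean algorithm and back-substitute:
6788 = 1*5747 + 1041
5747 = 5*1041 + 542
1041 = 1*542 + 499
542 = 1*499 + 43
499 = 11*43 + 26
43 = 1*26 + 17
26 = 1*17 + 9
17 = 1*9 + 8
9 = 1*8 + 1
8 = 8*1 + 0
gcd(5747, 6788) = 1, so the inverse exists.
Back-substitute for 1:
1 = 1*9 − 1*8
  = −1*17 + 2*9
  = 2*26 − 3*17
  = −3*43 + 5*26
  = 5*499 − 58*43
  = −58*542 + 63*499
  = 63*1041 − 121*542
  = −121*5747 + 668*1041
  = 668*6788 − 789*5747
So 5747⁻¹ ≡ −789 ≡ 5999 (mod 6788).

5999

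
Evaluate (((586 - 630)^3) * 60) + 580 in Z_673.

302

586 - 630 = -44 ≡ 629 (mod 673)
(629)^3 ≡ 287 (mod 673)
287 * 60 = 17220 ≡ 395 (mod 673)
395 + 580 = 975 ≡ 302 (mod 673)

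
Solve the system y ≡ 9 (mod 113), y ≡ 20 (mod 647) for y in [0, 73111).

113⁻¹ mod 647: 113×355 ≡ 1 (mod 647), so 113⁻¹ ≡ 355.
y = 9 + 113×((20 − 9)×355 mod 647) = 9 + 113×23 = 2608.

2608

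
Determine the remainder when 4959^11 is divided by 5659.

1775

Compute successive squares:
4959^1 ≡ 4959 (mod 5659)
4959^2 ≡ 4959^2 = 24591681 ≡ 3326 (mod 5659)
4959^4 ≡ 3326^2 = 11062276 ≡ 4590 (mod 5659)
4959^8 ≡ 4590^2 = 21068100 ≡ 5302 (mod 5659)
4959^11 = 4959^8 × 4959^2 × 4959^1 ≡ 5302 × 3326 × 4959 (mod 5659).
Accumulate the product:
5302 × 3326 = 17634452 ≡ 1008
1008 × 4959 = 4998672 ≡ 1775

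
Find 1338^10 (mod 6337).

4538

Compute successive squares:
10 in binary is 1010, i.e. 10 = 8 + 2.
1338^1 ≡ 1338 (mod 6337)
1338^2 ≡ 1338^2 = 1790244 ≡ 3210 (mod 6337)
1338^4 ≡ 3210^2 = 10304100 ≡ 138 (mod 6337)
1338^8 ≡ 138^2 = 19044 ≡ 33 (mod 6337)
1338^10 = 1338^8 · 1338^2 ≡ 33 · 3210 (mod 6337).
33 · 3210 = 105930 ≡ 4538 (mod 6337).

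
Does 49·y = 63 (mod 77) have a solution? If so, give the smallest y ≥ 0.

gcd(49, 77) = 7, and 7 | 63, so solutions exist.
Divide through by 7: 7·y mod 11 = 9.
7⁻¹ ≡ 8 (mod 11).
y ≡ 8·9 ≡ 6 (mod 11).
The smallest non-negative solution is y = 6.

6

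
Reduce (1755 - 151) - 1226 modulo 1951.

378

1755 - 151 = 1604
1604 - 1226 = 378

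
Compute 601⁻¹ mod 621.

621 = 1×601 + 20
601 = 30×20 + 1
20 = 20×1 + 0
gcd(601, 621) = 1, so the inverse exists.
Bézout: 1 = −30×621 + 31×601.
So 601⁻¹ ≡ 31 (mod 621).

31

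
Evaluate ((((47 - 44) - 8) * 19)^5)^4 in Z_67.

35

47 - 44 = 3
3 - 8 = -5 ≡ 62 (mod 67)
62 * 19 = 1178 ≡ 39 (mod 67)
(39)^5 ≡ 56 (mod 67)
(56)^4 ≡ 35 (mod 67)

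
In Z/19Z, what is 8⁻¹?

12

19 = 2·8 + 3
8 = 2·3 + 2
3 = 1·2 + 1
2 = 2·1 + 0
gcd(8, 19) = 1, so the inverse exists.
Bézout: 1 = 3·19 − 7·8.
So 8⁻¹ ≡ −7 ≡ 12 (mod 19).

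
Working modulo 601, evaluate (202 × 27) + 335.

380

202 × 27 = 5454 ≡ 45 (mod 601)
45 + 335 = 380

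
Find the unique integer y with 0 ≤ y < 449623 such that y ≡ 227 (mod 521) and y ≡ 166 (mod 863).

411817

521⁻¹ mod 863: 521*270 ≡ 1 (mod 863), so 521⁻¹ ≡ 270.
y = 227 + 521*((166 − 227)*270 mod 863) = 227 + 521*790 = 411817.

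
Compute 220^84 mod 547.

Using repeated squaring:
84 in binary is 1010100, i.e. 84 = 64 + 16 + 4.
220^1 ≡ 220 (mod 547)
220^2 ≡ 220^2 = 48400 ≡ 264 (mod 547)
220^4 ≡ 264^2 = 69696 ≡ 227 (mod 547)
220^8 ≡ 227^2 = 51529 ≡ 111 (mod 547)
220^16 ≡ 111^2 = 12321 ≡ 287 (mod 547)
220^32 ≡ 287^2 = 82369 ≡ 319 (mod 547)
220^64 ≡ 319^2 = 101761 ≡ 19 (mod 547)
220^84 = 220^64 * 220^16 * 220^4 ≡ 19 * 287 * 227 (mod 547).
Accumulate the product:
19 * 287 = 5453 ≡ 530
530 * 227 = 120310 ≡ 517

517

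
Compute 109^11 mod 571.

By square-and-multiply:
11 in binary is 1011, i.e. 11 = 8 + 2 + 1.
109^1 ≡ 109 (mod 571)
109^2 ≡ 109^2 = 11881 ≡ 461 (mod 571)
109^4 ≡ 461^2 = 212521 ≡ 109 (mod 571)
109^8 ≡ 109^2 = 11881 ≡ 461 (mod 571)
109^11 = 109^8 * 109^2 * 109^1 ≡ 461 * 461 * 109 (mod 571).
Accumulate the product:
461 * 461 = 212521 ≡ 109
109 * 109 = 11881 ≡ 461

461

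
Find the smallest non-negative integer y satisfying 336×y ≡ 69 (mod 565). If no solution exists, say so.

gcd(336, 565) = 1, so a unique solution mod 565 exists.
336⁻¹ ≡ 301 (mod 565).
y ≡ 301×69 ≡ 429 (mod 565).

429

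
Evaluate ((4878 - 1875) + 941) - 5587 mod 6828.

4878 - 1875 = 3003
3003 + 941 = 3944
3944 - 5587 = -1643 ≡ 5185 (mod 6828)

5185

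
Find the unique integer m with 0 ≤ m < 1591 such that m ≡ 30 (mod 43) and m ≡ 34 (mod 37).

43⁻¹ mod 37: 43×31 ≡ 1 (mod 37), so 43⁻¹ ≡ 31.
m = 30 + 43×((34 − 30)×31 mod 37) = 30 + 43×13 = 589.

589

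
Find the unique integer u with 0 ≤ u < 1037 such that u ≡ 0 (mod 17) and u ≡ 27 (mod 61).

17⁻¹ mod 61: 17×18 ≡ 1 (mod 61), so 17⁻¹ ≡ 18.
u = 0 + 17×((27 − 0)×18 mod 61) = 0 + 17×59 = 1003.
Check: 1003 mod 17 = 0, 1003 mod 61 = 27. ✓

1003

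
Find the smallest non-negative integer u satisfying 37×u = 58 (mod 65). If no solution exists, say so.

gcd(37, 65) = 1, so a unique solution mod 65 exists.
37⁻¹ ≡ 58 (mod 65).
u ≡ 58×58 ≡ 49 (mod 65).

49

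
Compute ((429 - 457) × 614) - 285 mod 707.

429 - 457 = -28 ≡ 679 (mod 707)
679 × 614 = 416906 ≡ 483 (mod 707)
483 - 285 = 198

198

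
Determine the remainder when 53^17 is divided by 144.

Using repeated squaring:
17 in binary is 10001, i.e. 17 = 16 + 1.
53^1 ≡ 53 (mod 144)
53^2 ≡ 53^2 = 2809 ≡ 73 (mod 144)
53^4 ≡ 73^2 = 5329 ≡ 1 (mod 144)
53^8 ≡ 1^2 = 1 (mod 144)
53^16 ≡ 1^2 = 1 (mod 144)
53^17 = 53^16 · 53^1 ≡ 1 · 53 (mod 144).
1 · 53 = 53 ≡ 53 (mod 144).

53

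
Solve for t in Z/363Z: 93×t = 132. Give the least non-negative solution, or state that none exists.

gcd(93, 363) = 3, and 3 | 132, so solutions exist.
Divide through by 3: 31×t ≡ 44 (mod 121).
31⁻¹ ≡ 82 (mod 121).
t ≡ 82×44 ≡ 99 (mod 121).
The smallest non-negative solution is t = 99.

99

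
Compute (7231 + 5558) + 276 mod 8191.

7231 + 5558 = 12789 ≡ 4598 (mod 8191)
4598 + 276 = 4874

4874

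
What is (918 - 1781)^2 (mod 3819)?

918 - 1781 = -863 ≡ 2956 (mod 3819)
(2956)^2 ≡ 64 (mod 3819)

64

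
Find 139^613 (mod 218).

37

613 in binary is 1001100101, i.e. 613 = 512 + 64 + 32 + 4 + 1.
139^1 ≡ 139 (mod 218)
139^2 ≡ 139^2 = 19321 ≡ 137 (mod 218)
139^4 ≡ 137^2 = 18769 ≡ 21 (mod 218)
139^8 ≡ 21^2 = 441 ≡ 5 (mod 218)
139^16 ≡ 5^2 = 25 (mod 218)
139^32 ≡ 25^2 = 625 ≡ 189 (mod 218)
139^64 ≡ 189^2 = 35721 ≡ 187 (mod 218)
139^128 ≡ 187^2 = 34969 ≡ 89 (mod 218)
139^256 ≡ 89^2 = 7921 ≡ 73 (mod 218)
139^512 ≡ 73^2 = 5329 ≡ 97 (mod 218)
139^613 = 139^512 · 139^64 · 139^32 · 139^4 · 139^1 ≡ 97 · 187 · 189 · 21 · 139 (mod 218).
Accumulate the product:
97 · 187 = 18139 ≡ 45
45 · 189 = 8505 ≡ 3
3 · 21 = 63
63 · 139 = 8757 ≡ 37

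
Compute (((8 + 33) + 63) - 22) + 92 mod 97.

8 + 33 = 41
41 + 63 = 104 ≡ 7 (mod 97)
7 - 22 = -15 ≡ 82 (mod 97)
82 + 92 = 174 ≡ 77 (mod 97)

77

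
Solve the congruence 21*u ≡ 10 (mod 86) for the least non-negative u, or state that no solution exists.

66

gcd(21, 86) = 1, so a unique solution mod 86 exists.
21⁻¹ ≡ 41 (mod 86).
u ≡ 41*10 ≡ 66 (mod 86).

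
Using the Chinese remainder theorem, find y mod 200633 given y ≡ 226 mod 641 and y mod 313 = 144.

641⁻¹ mod 313: 641·167 ≡ 1 (mod 313), so 641⁻¹ ≡ 167.
y = 226 + 641·((144 − 226)·167 mod 313) = 226 + 641·78 = 50224.

50224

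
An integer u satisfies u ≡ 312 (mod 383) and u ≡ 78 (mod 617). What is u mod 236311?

383⁻¹ mod 617: 383·29 ≡ 1 (mod 617), so 383⁻¹ ≡ 29.
u = 312 + 383·((78 − 312)·29 mod 617) = 312 + 383·1 = 695.

695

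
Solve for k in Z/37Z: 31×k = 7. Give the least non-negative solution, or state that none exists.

gcd(31, 37) = 1, so a unique solution mod 37 exists.
31⁻¹ ≡ 6 (mod 37).
k ≡ 6×7 ≡ 5 (mod 37).

5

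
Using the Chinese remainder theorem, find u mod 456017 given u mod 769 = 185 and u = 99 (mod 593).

769⁻¹ mod 593: 769·374 ≡ 1 (mod 593), so 769⁻¹ ≡ 374.
u = 185 + 769·((99 − 185)·374 mod 593) = 185 + 769·451 = 347004.
Check: 347004 mod 769 = 185, 347004 mod 593 = 99. ✓

347004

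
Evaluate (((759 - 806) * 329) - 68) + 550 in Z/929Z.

812

759 - 806 = -47 ≡ 882 (mod 929)
882 * 329 = 290178 ≡ 330 (mod 929)
330 - 68 = 262
262 + 550 = 812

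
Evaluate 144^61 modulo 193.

144

Compute successive squares:
144^1 ≡ 144 (mod 193)
144^2 ≡ 144^2 = 20736 ≡ 85 (mod 193)
144^4 ≡ 85^2 = 7225 ≡ 84 (mod 193)
144^8 ≡ 84^2 = 7056 ≡ 108 (mod 193)
144^16 ≡ 108^2 = 11664 ≡ 84 (mod 193)
144^32 ≡ 84^2 = 7056 ≡ 108 (mod 193)
144^61 = 144^32 × 144^16 × 144^8 × 144^4 × 144^1 ≡ 108 × 84 × 108 × 84 × 144 (mod 193).
Accumulate the product:
108 × 84 = 9072 ≡ 1
1 × 108 = 108
108 × 84 = 9072 ≡ 1
1 × 144 = 144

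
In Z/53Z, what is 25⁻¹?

53 = 2*25 + 3
25 = 8*3 + 1
3 = 3*1 + 0
gcd(25, 53) = 1, so the inverse exists.
Back-substitute for 1:
1 = 1*25 − 8*3
  = −8*53 + 17*25
So 25⁻¹ ≡ 17 (mod 53).

17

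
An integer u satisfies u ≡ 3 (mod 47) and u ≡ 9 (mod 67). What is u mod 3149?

2823

47⁻¹ mod 67: 47×10 ≡ 1 (mod 67), so 47⁻¹ ≡ 10.
u = 3 + 47×((9 − 3)×10 mod 67) = 3 + 47×60 = 2823.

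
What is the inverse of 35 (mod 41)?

41 = 1*35 + 6
35 = 5*6 + 5
6 = 1*5 + 1
5 = 5*1 + 0
gcd(35, 41) = 1, so the inverse exists.
Back-substitute for 1:
1 = 1*6 − 1*5
  = −1*35 + 6*6
  = 6*41 − 7*35
So 35⁻¹ ≡ −7 ≡ 34 (mod 41).

34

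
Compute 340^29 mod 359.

340^1 ≡ 340 (mod 359)
340^2 ≡ 340^2 = 115600 ≡ 2 (mod 359)
340^4 ≡ 2^2 = 4 (mod 359)
340^8 ≡ 4^2 = 16 (mod 359)
340^16 ≡ 16^2 = 256 (mod 359)
340^29 = 340^16 · 340^8 · 340^4 · 340^1 ≡ 256 · 16 · 4 · 340 (mod 359).
Accumulate the product:
256 · 16 = 4096 ≡ 147
147 · 4 = 588 ≡ 229
229 · 340 = 77860 ≡ 316

316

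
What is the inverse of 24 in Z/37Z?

Run the extended Euclidean algorithm:
37 = 1*24 + 13
24 = 1*13 + 11
13 = 1*11 + 2
11 = 5*2 + 1
2 = 2*1 + 0
gcd(24, 37) = 1, so the inverse exists.
Bézout: 1 = −11*37 + 17*24.
So 24⁻¹ ≡ 17 (mod 37).

17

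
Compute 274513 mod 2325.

163

274513 = 118·2325 + 163, so 274513 ≡ 163 (mod 2325).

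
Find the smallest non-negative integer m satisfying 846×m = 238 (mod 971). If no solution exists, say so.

gcd(846, 971) = 1, so a unique solution mod 971 exists.
846⁻¹ ≡ 435 (mod 971).
m ≡ 435×238 ≡ 604 (mod 971).

604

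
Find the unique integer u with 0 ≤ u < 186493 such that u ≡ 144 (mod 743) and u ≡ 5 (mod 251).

29121

743⁻¹ mod 251: 743·25 ≡ 1 (mod 251), so 743⁻¹ ≡ 25.
u = 144 + 743·((5 − 144)·25 mod 251) = 144 + 743·39 = 29121.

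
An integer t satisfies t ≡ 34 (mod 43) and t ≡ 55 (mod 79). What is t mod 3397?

43⁻¹ mod 79: 43×68 ≡ 1 (mod 79), so 43⁻¹ ≡ 68.
t = 34 + 43×((55 − 34)×68 mod 79) = 34 + 43×6 = 292.

292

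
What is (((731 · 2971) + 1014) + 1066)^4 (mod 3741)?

1509

731 · 2971 = 2171801 ≡ 2021 (mod 3741)
2021 + 1014 = 3035
3035 + 1066 = 4101 ≡ 360 (mod 3741)
(360)^4 ≡ 1509 (mod 3741)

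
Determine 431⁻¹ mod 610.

Apply the Euclidean algorithm and back-substitute:
610 = 1·431 + 179
431 = 2·179 + 73
179 = 2·73 + 33
73 = 2·33 + 7
33 = 4·7 + 5
7 = 1·5 + 2
5 = 2·2 + 1
2 = 2·1 + 0
gcd(431, 610) = 1, so the inverse exists.
Bézout: 1 = 183·610 − 259·431.
So 431⁻¹ ≡ −259 ≡ 351 (mod 610).

351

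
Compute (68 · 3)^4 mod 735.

666

68 · 3 = 204
(204)^4 ≡ 666 (mod 735)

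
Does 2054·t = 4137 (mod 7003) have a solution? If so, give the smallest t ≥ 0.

gcd(2054, 7003) = 1, so a unique solution mod 7003 exists.
2054⁻¹ ≡ 433 (mod 7003).
t ≡ 433·4137 ≡ 5556 (mod 7003).

5556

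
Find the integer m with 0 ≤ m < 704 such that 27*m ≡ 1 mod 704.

Run the extended Euclidean algorithm:
704 = 26·27 + 2
27 = 13·2 + 1
2 = 2·1 + 0
gcd(27, 704) = 1, so the inverse exists.
Back-substitute for 1:
1 = 1·27 − 13·2
  = −13·704 + 339·27
So 27⁻¹ ≡ 339 (mod 704).

339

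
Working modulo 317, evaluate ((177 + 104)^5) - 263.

43

177 + 104 = 281
(281)^5 ≡ 306 (mod 317)
306 - 263 = 43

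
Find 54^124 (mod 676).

380

124 in binary is 1111100, i.e. 124 = 64 + 32 + 16 + 8 + 4.
54^1 ≡ 54 (mod 676)
54^2 ≡ 54^2 = 2916 ≡ 212 (mod 676)
54^4 ≡ 212^2 = 44944 ≡ 328 (mod 676)
54^8 ≡ 328^2 = 107584 ≡ 100 (mod 676)
54^16 ≡ 100^2 = 10000 ≡ 536 (mod 676)
54^32 ≡ 536^2 = 287296 ≡ 672 (mod 676)
54^64 ≡ 672^2 = 451584 ≡ 16 (mod 676)
54^124 = 54^64 · 54^32 · 54^16 · 54^8 · 54^4 ≡ 16 · 672 · 536 · 100 · 328 (mod 676).
Accumulate the product:
16 · 672 = 10752 ≡ 612
612 · 536 = 328032 ≡ 172
172 · 100 = 17200 ≡ 300
300 · 328 = 98400 ≡ 380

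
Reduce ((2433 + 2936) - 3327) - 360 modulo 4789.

1682

2433 + 2936 = 5369 ≡ 580 (mod 4789)
580 - 3327 = -2747 ≡ 2042 (mod 4789)
2042 - 360 = 1682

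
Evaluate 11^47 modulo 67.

2

47 in binary is 101111, i.e. 47 = 32 + 8 + 4 + 2 + 1.
11^1 ≡ 11 (mod 67)
11^2 ≡ 11^2 = 121 ≡ 54 (mod 67)
11^4 ≡ 54^2 = 2916 ≡ 35 (mod 67)
11^8 ≡ 35^2 = 1225 ≡ 19 (mod 67)
11^16 ≡ 19^2 = 361 ≡ 26 (mod 67)
11^32 ≡ 26^2 = 676 ≡ 6 (mod 67)
11^47 = 11^32 * 11^8 * 11^4 * 11^2 * 11^1 ≡ 6 * 19 * 35 * 54 * 11 (mod 67).
Accumulate the product:
6 * 19 = 114 ≡ 47
47 * 35 = 1645 ≡ 37
37 * 54 = 1998 ≡ 55
55 * 11 = 605 ≡ 2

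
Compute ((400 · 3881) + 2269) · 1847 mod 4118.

479

400 · 3881 = 1552400 ≡ 4032 (mod 4118)
4032 + 2269 = 6301 ≡ 2183 (mod 4118)
2183 · 1847 = 4032001 ≡ 479 (mod 4118)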